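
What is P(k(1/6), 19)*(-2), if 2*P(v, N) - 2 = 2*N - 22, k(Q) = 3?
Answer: -18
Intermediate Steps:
P(v, N) = -10 + N (P(v, N) = 1 + (2*N - 22)/2 = 1 + (-22 + 2*N)/2 = 1 + (-11 + N) = -10 + N)
P(k(1/6), 19)*(-2) = (-10 + 19)*(-2) = 9*(-2) = -18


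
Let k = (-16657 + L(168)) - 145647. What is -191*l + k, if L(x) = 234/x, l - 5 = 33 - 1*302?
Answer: -3132601/28 ≈ -1.1188e+5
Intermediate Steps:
l = -264 (l = 5 + (33 - 1*302) = 5 + (33 - 302) = 5 - 269 = -264)
k = -4544473/28 (k = (-16657 + 234/168) - 145647 = (-16657 + 234*(1/168)) - 145647 = (-16657 + 39/28) - 145647 = -466357/28 - 145647 = -4544473/28 ≈ -1.6230e+5)
-191*l + k = -191*(-264) - 4544473/28 = 50424 - 4544473/28 = -3132601/28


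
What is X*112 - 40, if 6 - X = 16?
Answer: -1160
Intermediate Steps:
X = -10 (X = 6 - 1*16 = 6 - 16 = -10)
X*112 - 40 = -10*112 - 40 = -1120 - 40 = -1160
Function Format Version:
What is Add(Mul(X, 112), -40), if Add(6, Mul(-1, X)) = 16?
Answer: -1160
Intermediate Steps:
X = -10 (X = Add(6, Mul(-1, 16)) = Add(6, -16) = -10)
Add(Mul(X, 112), -40) = Add(Mul(-10, 112), -40) = Add(-1120, -40) = -1160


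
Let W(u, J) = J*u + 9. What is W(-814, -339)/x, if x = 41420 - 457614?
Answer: -275955/416194 ≈ -0.66304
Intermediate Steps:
W(u, J) = 9 + J*u
x = -416194
W(-814, -339)/x = (9 - 339*(-814))/(-416194) = (9 + 275946)*(-1/416194) = 275955*(-1/416194) = -275955/416194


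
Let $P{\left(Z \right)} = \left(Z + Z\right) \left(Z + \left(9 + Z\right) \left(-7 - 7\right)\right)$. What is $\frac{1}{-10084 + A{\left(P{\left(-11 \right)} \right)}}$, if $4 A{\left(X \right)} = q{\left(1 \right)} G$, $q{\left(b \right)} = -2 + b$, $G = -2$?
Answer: $- \frac{2}{20167} \approx -9.9172 \cdot 10^{-5}$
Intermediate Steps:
$P{\left(Z \right)} = 2 Z \left(-126 - 13 Z\right)$ ($P{\left(Z \right)} = 2 Z \left(Z + \left(9 + Z\right) \left(-14\right)\right) = 2 Z \left(Z - \left(126 + 14 Z\right)\right) = 2 Z \left(-126 - 13 Z\right)$)
$A{\left(X \right)} = \frac{1}{2}$ ($A{\left(X \right)} = \frac{\left(-2 + 1\right) \left(-2\right)}{4} = \frac{\left(-1\right) \left(-2\right)}{4} = \frac{1}{4} \cdot 2 = \frac{1}{2}$)
$\frac{1}{-10084 + A{\left(P{\left(-11 \right)} \right)}} = \frac{1}{-10084 + \frac{1}{2}} = \frac{1}{- \frac{20167}{2}} = - \frac{2}{20167}$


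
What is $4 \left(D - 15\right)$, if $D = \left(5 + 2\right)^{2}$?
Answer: $136$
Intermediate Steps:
$D = 49$ ($D = 7^{2} = 49$)
$4 \left(D - 15\right) = 4 \left(49 - 15\right) = 4 \cdot 34 = 136$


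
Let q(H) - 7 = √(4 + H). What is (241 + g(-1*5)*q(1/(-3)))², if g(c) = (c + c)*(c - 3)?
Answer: 1995203/3 + 42720*√33 ≈ 9.1048e+5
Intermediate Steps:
g(c) = 2*c*(-3 + c) (g(c) = (2*c)*(-3 + c) = 2*c*(-3 + c))
q(H) = 7 + √(4 + H)
(241 + g(-1*5)*q(1/(-3)))² = (241 + (2*(-1*5)*(-3 - 1*5))*(7 + √(4 + 1/(-3))))² = (241 + (2*(-5)*(-3 - 5))*(7 + √(4 - ⅓)))² = (241 + (2*(-5)*(-8))*(7 + √(11/3)))² = (241 + 80*(7 + √33/3))² = (241 + (560 + 80*√33/3))² = (801 + 80*√33/3)²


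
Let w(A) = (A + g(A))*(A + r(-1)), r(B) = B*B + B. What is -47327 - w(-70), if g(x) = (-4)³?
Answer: -56707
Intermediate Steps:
g(x) = -64
r(B) = B + B² (r(B) = B² + B = B + B²)
w(A) = A*(-64 + A) (w(A) = (A - 64)*(A - (1 - 1)) = (-64 + A)*(A - 1*0) = (-64 + A)*(A + 0) = (-64 + A)*A = A*(-64 + A))
-47327 - w(-70) = -47327 - (-70)*(-64 - 70) = -47327 - (-70)*(-134) = -47327 - 1*9380 = -47327 - 9380 = -56707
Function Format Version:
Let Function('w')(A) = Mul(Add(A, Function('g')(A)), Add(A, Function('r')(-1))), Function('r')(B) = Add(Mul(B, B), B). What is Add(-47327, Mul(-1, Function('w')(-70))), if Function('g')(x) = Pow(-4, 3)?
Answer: -56707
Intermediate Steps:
Function('g')(x) = -64
Function('r')(B) = Add(B, Pow(B, 2)) (Function('r')(B) = Add(Pow(B, 2), B) = Add(B, Pow(B, 2)))
Function('w')(A) = Mul(A, Add(-64, A)) (Function('w')(A) = Mul(Add(A, -64), Add(A, Mul(-1, Add(1, -1)))) = Mul(Add(-64, A), Add(A, Mul(-1, 0))) = Mul(Add(-64, A), Add(A, 0)) = Mul(Add(-64, A), A) = Mul(A, Add(-64, A)))
Add(-47327, Mul(-1, Function('w')(-70))) = Add(-47327, Mul(-1, Mul(-70, Add(-64, -70)))) = Add(-47327, Mul(-1, Mul(-70, -134))) = Add(-47327, Mul(-1, 9380)) = Add(-47327, -9380) = -56707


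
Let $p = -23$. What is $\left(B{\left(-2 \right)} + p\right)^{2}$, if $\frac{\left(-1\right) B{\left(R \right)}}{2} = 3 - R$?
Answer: $1089$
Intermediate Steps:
$B{\left(R \right)} = -6 + 2 R$ ($B{\left(R \right)} = - 2 \left(3 - R\right) = -6 + 2 R$)
$\left(B{\left(-2 \right)} + p\right)^{2} = \left(\left(-6 + 2 \left(-2\right)\right) - 23\right)^{2} = \left(\left(-6 - 4\right) - 23\right)^{2} = \left(-10 - 23\right)^{2} = \left(-33\right)^{2} = 1089$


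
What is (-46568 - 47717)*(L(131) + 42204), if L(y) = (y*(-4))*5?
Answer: -3732177440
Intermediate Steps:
L(y) = -20*y (L(y) = -4*y*5 = -20*y)
(-46568 - 47717)*(L(131) + 42204) = (-46568 - 47717)*(-20*131 + 42204) = -94285*(-2620 + 42204) = -94285*39584 = -3732177440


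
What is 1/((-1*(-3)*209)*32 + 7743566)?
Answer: 1/7763630 ≈ 1.2881e-7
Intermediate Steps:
1/((-1*(-3)*209)*32 + 7743566) = 1/((3*209)*32 + 7743566) = 1/(627*32 + 7743566) = 1/(20064 + 7743566) = 1/7763630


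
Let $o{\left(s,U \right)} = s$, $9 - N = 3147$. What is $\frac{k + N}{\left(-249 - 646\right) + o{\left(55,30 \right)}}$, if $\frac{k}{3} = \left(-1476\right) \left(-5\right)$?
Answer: $- \frac{3167}{140} \approx -22.621$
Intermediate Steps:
$N = -3138$ ($N = 9 - 3147 = -3138$)
$k = 22140$ ($k = 3 \left(\left(-1476\right) \left(-5\right)\right) = 3 \cdot 7380 = 22140$)
$\frac{k + N}{\left(-249 - 646\right) + o{\left(55,30 \right)}} = \frac{22140 - 3138}{\left(-249 - 646\right) + 55} = \frac{19002}{\left(-249 - 646\right) + 55} = \frac{19002}{-895 + 55} = \frac{19002}{-840} = 19002 \left(- \frac{1}{840}\right) = - \frac{3167}{140}$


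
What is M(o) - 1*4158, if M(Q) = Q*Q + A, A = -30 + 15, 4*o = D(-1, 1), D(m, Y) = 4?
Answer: -4172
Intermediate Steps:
o = 1 (o = (¼)*4 = 1)
A = -15
M(Q) = -15 + Q² (M(Q) = Q*Q - 15 = Q² - 15 = -15 + Q²)
M(o) - 1*4158 = (-15 + 1²) - 1*4158 = (-15 + 1) - 4158 = -14 - 4158 = -4172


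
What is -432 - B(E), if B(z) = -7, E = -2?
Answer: -425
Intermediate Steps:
-432 - B(E) = -432 - 1*(-7) = -432 + 7 = -425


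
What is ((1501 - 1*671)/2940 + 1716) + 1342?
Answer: 899135/294 ≈ 3058.3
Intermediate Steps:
((1501 - 1*671)/2940 + 1716) + 1342 = ((1501 - 671)*(1/2940) + 1716) + 1342 = (830*(1/2940) + 1716) + 1342 = (83/294 + 1716) + 1342 = 504587/294 + 1342 = 899135/294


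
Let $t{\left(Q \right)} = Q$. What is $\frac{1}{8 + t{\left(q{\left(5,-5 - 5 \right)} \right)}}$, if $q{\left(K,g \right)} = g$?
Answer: $- \frac{1}{2} \approx -0.5$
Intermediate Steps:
$\frac{1}{8 + t{\left(q{\left(5,-5 - 5 \right)} \right)}} = \frac{1}{8 - 10} = \frac{1}{-2} = - \frac{1}{2}$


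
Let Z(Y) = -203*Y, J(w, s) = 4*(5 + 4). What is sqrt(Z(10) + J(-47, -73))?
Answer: I*sqrt(1994) ≈ 44.654*I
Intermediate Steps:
J(w, s) = 36 (J(w, s) = 4*9 = 36)
sqrt(Z(10) + J(-47, -73)) = sqrt(-203*10 + 36) = sqrt(-2030 + 36) = sqrt(-1994) = I*sqrt(1994)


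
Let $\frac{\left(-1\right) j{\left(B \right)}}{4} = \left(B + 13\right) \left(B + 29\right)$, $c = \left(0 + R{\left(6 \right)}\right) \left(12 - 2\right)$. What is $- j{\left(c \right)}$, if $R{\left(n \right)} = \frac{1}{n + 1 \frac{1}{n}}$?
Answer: $\frac{2451812}{1369} \approx 1791.0$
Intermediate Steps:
$R{\left(n \right)} = \frac{1}{n + \frac{1}{n}}$
$c = \frac{60}{37}$ ($c = \left(0 + \frac{6}{1 + 6^{2}}\right) \left(12 - 2\right) = \left(0 + \frac{6}{1 + 36}\right) 10 = \left(0 + \frac{6}{37}\right) 10 = \frac{6}{37} \cdot 10 = \frac{60}{37} \approx 1.6216$)
$j{\left(B \right)} = - 4 \left(13 + B\right) \left(29 + B\right)$ ($j{\left(B \right)} = - 4 \left(B + 13\right) \left(B + 29\right) = - 4 \left(13 + B\right) \left(29 + B\right)$)
$- j{\left(c \right)} = - (-1508 - \frac{10080}{37} - 4 \left(\frac{60}{37}\right)^{2}) = - (-1508 - \frac{10080}{37} - \frac{14400}{1369}) = \left(-1\right) \left(- \frac{2451812}{1369}\right) = \frac{2451812}{1369}$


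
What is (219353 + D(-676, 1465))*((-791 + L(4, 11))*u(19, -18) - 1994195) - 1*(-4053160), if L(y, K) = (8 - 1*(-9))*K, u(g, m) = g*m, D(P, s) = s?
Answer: -394736165726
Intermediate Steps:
L(y, K) = 17*K (L(y, K) = (8 + 9)*K = 17*K)
(219353 + D(-676, 1465))*((-791 + L(4, 11))*u(19, -18) - 1994195) - 1*(-4053160) = (219353 + 1465)*((-791 + 17*11)*(19*(-18)) - 1994195) - 1*(-4053160) = 220818*((-791 + 187)*(-342) - 1994195) + 4053160 = 220818*(-604*(-342) - 1994195) + 4053160 = 220818*(206568 - 1994195) + 4053160 = 220818*(-1787627) + 4053160 = -394740218886 + 4053160 = -394736165726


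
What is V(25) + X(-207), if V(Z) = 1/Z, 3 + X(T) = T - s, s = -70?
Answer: -3499/25 ≈ -139.96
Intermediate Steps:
X(T) = 67 + T (X(T) = -3 + (T - 1*(-70)) = -3 + (T + 70) = -3 + (70 + T) = 67 + T)
V(25) + X(-207) = 1/25 + (67 - 207) = 1/25 - 140 = -3499/25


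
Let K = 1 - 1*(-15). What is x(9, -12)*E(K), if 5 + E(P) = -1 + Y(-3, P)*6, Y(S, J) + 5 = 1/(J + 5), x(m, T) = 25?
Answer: -6250/7 ≈ -892.86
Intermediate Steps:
Y(S, J) = -5 + 1/(5 + J) (Y(S, J) = -5 + 1/(J + 5) = -5 + 1/(5 + J))
K = 16 (K = 1 + 15 = 16)
E(P) = -6 + 6*(-24 - 5*P)/(5 + P) (E(P) = -5 + (-1 + ((-24 - 5*P)/(5 + P))*6) = -5 + (-1 + 6*(-24 - 5*P)/(5 + P)) = -6 + 6*(-24 - 5*P)/(5 + P))
x(9, -12)*E(K) = 25*(6*(-29 - 6*16)/(5 + 16)) = 25*(6*(-29 - 96)/21) = 25*(6*(1/21)*(-125)) = 25*(-250/7) = -6250/7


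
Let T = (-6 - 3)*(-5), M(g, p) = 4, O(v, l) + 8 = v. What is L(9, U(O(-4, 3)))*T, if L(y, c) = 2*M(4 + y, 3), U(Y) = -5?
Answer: 360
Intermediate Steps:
O(v, l) = -8 + v
L(y, c) = 8 (L(y, c) = 2*4 = 8)
T = 45 (T = -9*(-5) = 45)
L(9, U(O(-4, 3)))*T = 8*45 = 360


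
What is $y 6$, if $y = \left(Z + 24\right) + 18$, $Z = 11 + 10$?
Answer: $378$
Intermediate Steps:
$Z = 21$
$y = 63$ ($y = \left(21 + 24\right) + 18 = 45 + 18 = 63$)
$y 6 = 63 \cdot 6 = 378$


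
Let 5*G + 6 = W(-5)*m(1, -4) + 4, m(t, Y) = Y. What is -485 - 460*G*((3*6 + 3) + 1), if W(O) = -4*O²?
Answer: -806037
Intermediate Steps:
G = 398/5 (G = -6/5 + (-4*(-5)²*(-4) + 4)/5 = -6/5 + (-4*25*(-4) + 4)/5 = -6/5 + (-100*(-4) + 4)/5 = -6/5 + (400 + 4)/5 = -6/5 + (⅕)*404 = -6/5 + 404/5 = 398/5 ≈ 79.600)
-485 - 460*G*((3*6 + 3) + 1) = -485 - 36616*((3*6 + 3) + 1) = -485 - 36616*((18 + 3) + 1) = -485 - 36616*(21 + 1) = -485 - 36616*22 = -485 - 460*8756/5 = -485 - 805552 = -806037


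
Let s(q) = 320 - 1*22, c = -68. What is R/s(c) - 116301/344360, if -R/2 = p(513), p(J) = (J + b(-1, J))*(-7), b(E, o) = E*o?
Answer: -116301/344360 ≈ -0.33773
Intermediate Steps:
p(J) = 0 (p(J) = (J - J)*(-7) = 0*(-7) = 0)
R = 0 (R = -2*0 = 0)
s(q) = 298 (s(q) = 320 - 22 = 298)
R/s(c) - 116301/344360 = 0/298 - 116301/344360 = 0*(1/298) - 116301*1/344360 = 0 - 116301/344360 = -116301/344360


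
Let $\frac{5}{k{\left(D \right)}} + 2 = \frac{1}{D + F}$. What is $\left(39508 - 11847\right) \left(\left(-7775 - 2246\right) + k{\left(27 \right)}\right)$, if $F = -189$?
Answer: $- \frac{18021888347}{65} \approx -2.7726 \cdot 10^{8}$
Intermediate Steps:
$k{\left(D \right)} = \frac{5}{-2 + \frac{1}{-189 + D}}$ ($k{\left(D \right)} = \frac{5}{-2 + \frac{1}{D - 189}} = \frac{5}{-2 + \frac{1}{-189 + D}}$)
$\left(39508 - 11847\right) \left(\left(-7775 - 2246\right) + k{\left(27 \right)}\right) = \left(39508 - 11847\right) \left(\left(-7775 - 2246\right) + \frac{5 \left(189 - 27\right)}{-379 + 2 \cdot 27}\right) = 27661 \left(\left(-7775 - 2246\right) + \frac{5 \left(189 - 27\right)}{-379 + 54}\right) = 27661 \left(-10021 + 5 \frac{1}{-325} \cdot 162\right) = 27661 \left(-10021 + 5 \left(- \frac{1}{325}\right) 162\right) = 27661 \left(-10021 - \frac{162}{65}\right) = 27661 \left(- \frac{651527}{65}\right) = - \frac{18021888347}{65}$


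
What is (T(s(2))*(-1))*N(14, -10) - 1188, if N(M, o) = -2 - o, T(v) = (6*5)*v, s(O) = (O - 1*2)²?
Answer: -1188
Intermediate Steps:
s(O) = (-2 + O)² (s(O) = (O - 2)² = (-2 + O)²)
T(v) = 30*v
(T(s(2))*(-1))*N(14, -10) - 1188 = ((30*(-2 + 2)²)*(-1))*(-2 - 1*(-10)) - 1188 = ((30*0²)*(-1))*(-2 + 10) - 1188 = ((30*0)*(-1))*8 - 1188 = (0*(-1))*8 - 1188 = 0*8 - 1188 = 0 - 1188 = -1188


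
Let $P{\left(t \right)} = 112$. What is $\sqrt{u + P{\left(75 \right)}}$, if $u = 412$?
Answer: $2 \sqrt{131} \approx 22.891$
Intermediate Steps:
$\sqrt{u + P{\left(75 \right)}} = \sqrt{412 + 112} = \sqrt{524} = 2 \sqrt{131}$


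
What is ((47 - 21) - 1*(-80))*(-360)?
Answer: -38160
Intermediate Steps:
((47 - 21) - 1*(-80))*(-360) = (26 + 80)*(-360) = 106*(-360) = -38160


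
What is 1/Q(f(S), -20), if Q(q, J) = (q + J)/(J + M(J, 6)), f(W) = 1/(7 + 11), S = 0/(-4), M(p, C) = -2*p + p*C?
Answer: 1800/359 ≈ 5.0139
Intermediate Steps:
M(p, C) = -2*p + C*p
S = 0 (S = 0*(-1/4) = 0)
f(W) = 1/18
Q(q, J) = (J + q)/(5*J) (Q(q, J) = (q + J)/(J + J*(-2 + 6)) = (J + q)/(J + J*4) = (J + q)/(J + 4*J) = (J + q)/((5*J)) = (J + q)*(1/(5*J)) = (J + q)/(5*J))
1/Q(f(S), -20) = 1/((1/5)*(-20 + 1/18)/(-20)) = 1/((1/5)*(-1/20)*(-359/18)) = 1/(359/1800) = 1800/359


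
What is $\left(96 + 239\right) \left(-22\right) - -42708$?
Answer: $35338$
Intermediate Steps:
$\left(96 + 239\right) \left(-22\right) - -42708 = 335 \left(-22\right) + 42708 = -7370 + 42708 = 35338$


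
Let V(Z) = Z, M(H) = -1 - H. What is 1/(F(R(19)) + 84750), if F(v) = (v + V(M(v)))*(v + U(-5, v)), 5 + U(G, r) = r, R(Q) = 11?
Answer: 1/84733 ≈ 1.1802e-5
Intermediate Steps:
U(G, r) = -5 + r
F(v) = 5 - 2*v (F(v) = (v + (-1 - v))*(v + (-5 + v)) = -(-5 + 2*v) = 5 - 2*v)
1/(F(R(19)) + 84750) = 1/((5 - 2*11) + 84750) = 1/((5 - 22) + 84750) = 1/(-17 + 84750) = 1/84733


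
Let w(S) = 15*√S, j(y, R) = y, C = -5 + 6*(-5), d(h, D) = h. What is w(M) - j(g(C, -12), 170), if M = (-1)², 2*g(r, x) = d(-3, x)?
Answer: 33/2 ≈ 16.500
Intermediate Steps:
C = -35 (C = -5 - 30 = -35)
g(r, x) = -3/2 (g(r, x) = (½)*(-3) = -3/2)
M = 1
w(M) - j(g(C, -12), 170) = 15*√1 - 1*(-3/2) = 15*1 + 3/2 = 15 + 3/2 = 33/2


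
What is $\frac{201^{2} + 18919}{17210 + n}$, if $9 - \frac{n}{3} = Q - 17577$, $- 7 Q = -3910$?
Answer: $\frac{207620}{239023} \approx 0.86862$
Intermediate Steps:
$Q = \frac{3910}{7}$ ($Q = \left(- \frac{1}{7}\right) \left(-3910\right) = \frac{3910}{7} \approx 558.57$)
$n = \frac{357576}{7}$ ($n = 27 - 3 \left(\frac{3910}{7} - 17577\right) = 27 - - \frac{357387}{7} = 27 + \frac{357387}{7} = \frac{357576}{7} \approx 51082.0$)
$\frac{201^{2} + 18919}{17210 + n} = \frac{201^{2} + 18919}{17210 + \frac{357576}{7}} = \frac{40401 + 18919}{\frac{478046}{7}} = 59320 \cdot \frac{7}{478046} = \frac{207620}{239023}$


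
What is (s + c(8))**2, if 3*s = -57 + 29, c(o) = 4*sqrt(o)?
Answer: 1936/9 - 448*sqrt(2)/3 ≈ 3.9219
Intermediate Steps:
s = -28/3 (s = (-57 + 29)/3 = (1/3)*(-28) = -28/3 ≈ -9.3333)
(s + c(8))**2 = (-28/3 + 4*sqrt(8))**2 = (-28/3 + 4*(2*sqrt(2)))**2 = (-28/3 + 8*sqrt(2))**2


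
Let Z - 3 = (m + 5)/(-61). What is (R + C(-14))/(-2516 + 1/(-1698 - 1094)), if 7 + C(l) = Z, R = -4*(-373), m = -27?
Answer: -253485680/428505053 ≈ -0.59156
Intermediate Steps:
R = 1492
Z = 205/61 (Z = 3 + (-27 + 5)/(-61) = 3 - 22*(-1/61) = 3 + 22/61 = 205/61 ≈ 3.3607)
C(l) = -222/61 (C(l) = -7 + 205/61 = -222/61)
(R + C(-14))/(-2516 + 1/(-1698 - 1094)) = (1492 - 222/61)/(-2516 + 1/(-1698 - 1094)) = 90790/(61*(-2516 + 1/(-2792))) = 90790/(61*(-2516 - 1/2792)) = 90790/(61*(-7024673/2792)) = (90790/61)*(-2792/7024673) = -253485680/428505053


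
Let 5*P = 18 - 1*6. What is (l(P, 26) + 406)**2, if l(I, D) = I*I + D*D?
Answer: 739513636/625 ≈ 1.1832e+6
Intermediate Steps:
P = 12/5 (P = (18 - 1*6)/5 = (18 - 6)/5 = (1/5)*12 = 12/5 ≈ 2.4000)
l(I, D) = D**2 + I**2 (l(I, D) = I**2 + D**2 = D**2 + I**2)
(l(P, 26) + 406)**2 = ((26**2 + (12/5)**2) + 406)**2 = ((676 + 144/25) + 406)**2 = (17044/25 + 406)**2 = (27194/25)**2 = 739513636/625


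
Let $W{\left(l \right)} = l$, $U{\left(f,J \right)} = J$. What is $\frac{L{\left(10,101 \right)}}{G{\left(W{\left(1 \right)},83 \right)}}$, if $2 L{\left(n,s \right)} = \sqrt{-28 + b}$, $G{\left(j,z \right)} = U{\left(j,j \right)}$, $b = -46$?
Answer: $\frac{i \sqrt{74}}{2} \approx 4.3012 i$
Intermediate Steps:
$G{\left(j,z \right)} = j$
$L{\left(n,s \right)} = \frac{i \sqrt{74}}{2}$ ($L{\left(n,s \right)} = \frac{\sqrt{-28 - 46}}{2} = \frac{\sqrt{-74}}{2} = \frac{i \sqrt{74}}{2}$)
$\frac{L{\left(10,101 \right)}}{G{\left(W{\left(1 \right)},83 \right)}} = \frac{\frac{1}{2} i \sqrt{74}}{1} = \frac{i \sqrt{74}}{2} \cdot 1 = \frac{i \sqrt{74}}{2}$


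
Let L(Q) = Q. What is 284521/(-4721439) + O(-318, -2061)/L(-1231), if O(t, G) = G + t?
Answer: 10882058030/5812091409 ≈ 1.8723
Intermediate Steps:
284521/(-4721439) + O(-318, -2061)/L(-1231) = 284521/(-4721439) + (-2061 - 318)/(-1231) = 284521*(-1/4721439) - 2379*(-1/1231) = -284521/4721439 + 2379/1231 = 10882058030/5812091409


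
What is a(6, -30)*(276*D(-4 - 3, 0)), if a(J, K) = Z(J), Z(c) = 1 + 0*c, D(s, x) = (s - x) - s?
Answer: 0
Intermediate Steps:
D(s, x) = -x
Z(c) = 1 (Z(c) = 1 + 0 = 1)
a(J, K) = 1
a(6, -30)*(276*D(-4 - 3, 0)) = 1*(276*(-1*0)) = 1*(276*0) = 1*0 = 0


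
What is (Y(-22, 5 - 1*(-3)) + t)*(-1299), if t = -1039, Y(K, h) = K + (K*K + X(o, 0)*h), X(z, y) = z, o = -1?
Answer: 759915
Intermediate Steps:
Y(K, h) = K + K² - h (Y(K, h) = K + (K*K - h) = K + (K² - h) = K + K² - h)
(Y(-22, 5 - 1*(-3)) + t)*(-1299) = ((-22 + (-22)² - (5 - 1*(-3))) - 1039)*(-1299) = ((-22 + 484 - (5 + 3)) - 1039)*(-1299) = ((-22 + 484 - 1*8) - 1039)*(-1299) = ((-22 + 484 - 8) - 1039)*(-1299) = (454 - 1039)*(-1299) = -585*(-1299) = 759915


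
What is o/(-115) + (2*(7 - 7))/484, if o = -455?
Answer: 91/23 ≈ 3.9565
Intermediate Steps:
o/(-115) + (2*(7 - 7))/484 = -455/(-115) + (2*(7 - 7))/484 = -455*(-1/115) + (2*0)*(1/484) = 91/23 + 0*(1/484) = 91/23 + 0 = 91/23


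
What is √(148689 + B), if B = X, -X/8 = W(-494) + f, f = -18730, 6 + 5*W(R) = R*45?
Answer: √8352665/5 ≈ 578.02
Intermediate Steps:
W(R) = -6/5 + 9*R (W(R) = -6/5 + (R*45)/5 = -6/5 + (45*R)/5 = -6/5 + 9*R)
X = 927088/5 (X = -8*((-6/5 + 9*(-494)) - 18730) = -8*((-6/5 - 4446) - 18730) = -8*(-22236/5 - 18730) = -8*(-115886/5) = 927088/5 ≈ 1.8542e+5)
B = 927088/5 ≈ 1.8542e+5
√(148689 + B) = √(148689 + 927088/5) = √(1670533/5) = √8352665/5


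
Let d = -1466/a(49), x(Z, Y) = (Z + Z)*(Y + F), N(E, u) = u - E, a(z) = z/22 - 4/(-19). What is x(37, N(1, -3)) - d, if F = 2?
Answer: 461976/1019 ≈ 453.36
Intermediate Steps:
a(z) = 4/19 + z/22 (a(z) = z*(1/22) - 4*(-1/19) = z/22 + 4/19 = 4/19 + z/22)
x(Z, Y) = 2*Z*(2 + Y) (x(Z, Y) = (Z + Z)*(Y + 2) = (2*Z)*(2 + Y) = 2*Z*(2 + Y))
d = -612788/1019 (d = -1466/(4/19 + (1/22)*49) = -1466/(4/19 + 49/22) = -1466/1019/418 = -1466*418/1019 = -612788/1019 ≈ -601.36)
x(37, N(1, -3)) - d = 2*37*(2 + (-3 - 1*1)) - 1*(-612788/1019) = 2*37*(2 + (-3 - 1)) + 612788/1019 = 2*37*(2 - 4) + 612788/1019 = 2*37*(-2) + 612788/1019 = -148 + 612788/1019 = 461976/1019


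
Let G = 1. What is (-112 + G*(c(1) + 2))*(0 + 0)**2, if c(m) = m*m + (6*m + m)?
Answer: 0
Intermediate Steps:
c(m) = m**2 + 7*m
(-112 + G*(c(1) + 2))*(0 + 0)**2 = (-112 + 1*(1*(7 + 1) + 2))*(0 + 0)**2 = (-112 + 1*(1*8 + 2))*0**2 = (-112 + 1*(8 + 2))*0 = (-112 + 1*10)*0 = (-112 + 10)*0 = -102*0 = 0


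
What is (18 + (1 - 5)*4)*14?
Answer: 28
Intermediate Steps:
(18 + (1 - 5)*4)*14 = (18 - 4*4)*14 = (18 - 16)*14 = 2*14 = 28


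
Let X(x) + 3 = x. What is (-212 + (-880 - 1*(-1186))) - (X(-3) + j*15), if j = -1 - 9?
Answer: 250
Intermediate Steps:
j = -10
X(x) = -3 + x
(-212 + (-880 - 1*(-1186))) - (X(-3) + j*15) = (-212 + (-880 - 1*(-1186))) - ((-3 - 3) - 10*15) = (-212 + (-880 + 1186)) - (-6 - 150) = (-212 + 306) - 1*(-156) = 94 + 156 = 250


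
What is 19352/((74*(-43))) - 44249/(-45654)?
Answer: -371347945/72635514 ≈ -5.1125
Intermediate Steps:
19352/((74*(-43))) - 44249/(-45654) = 19352/(-3182) - 44249*(-1/45654) = 19352*(-1/3182) + 44249/45654 = -9676/1591 + 44249/45654 = -371347945/72635514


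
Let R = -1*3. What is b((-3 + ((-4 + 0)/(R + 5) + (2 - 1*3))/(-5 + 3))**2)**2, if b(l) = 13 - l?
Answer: 1849/16 ≈ 115.56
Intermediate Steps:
R = -3
b((-3 + ((-4 + 0)/(R + 5) + (2 - 1*3))/(-5 + 3))**2)**2 = (13 - (-3 + ((-4 + 0)/(-3 + 5) + (2 - 1*3))/(-5 + 3))**2)**2 = (13 - (-3 + (-4/2 + (2 - 3))/(-2))**2)**2 = (13 - (-3 + (-4*1/2 - 1)*(-1/2))**2)**2 = (13 - (-3 + (-2 - 1)*(-1/2))**2)**2 = (13 - (-3 - 3*(-1/2))**2)**2 = (13 - (-3 + 3/2)**2)**2 = (13 - (-3/2)**2)**2 = (13 - 1*9/4)**2 = (13 - 9/4)**2 = (43/4)**2 = 1849/16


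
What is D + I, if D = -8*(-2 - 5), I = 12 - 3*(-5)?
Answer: 83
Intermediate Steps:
I = 27 (I = 12 + 15 = 27)
D = 56 (D = -8*(-7) = 56)
D + I = 56 + 27 = 83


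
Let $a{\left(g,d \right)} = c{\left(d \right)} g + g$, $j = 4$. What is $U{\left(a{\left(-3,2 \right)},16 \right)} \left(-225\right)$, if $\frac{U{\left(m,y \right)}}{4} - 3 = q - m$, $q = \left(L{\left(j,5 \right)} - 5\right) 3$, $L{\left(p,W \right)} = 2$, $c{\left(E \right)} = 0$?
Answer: $2700$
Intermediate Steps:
$a{\left(g,d \right)} = g$ ($a{\left(g,d \right)} = 0 g + g = 0 + g = g$)
$q = -9$ ($q = \left(2 - 5\right) 3 = \left(-3\right) 3 = -9$)
$U{\left(m,y \right)} = -24 - 4 m$ ($U{\left(m,y \right)} = 12 + 4 \left(-9 - m\right) = 12 - \left(36 + 4 m\right) = -24 - 4 m$)
$U{\left(a{\left(-3,2 \right)},16 \right)} \left(-225\right) = \left(-24 - -12\right) \left(-225\right) = \left(-24 + 12\right) \left(-225\right) = \left(-12\right) \left(-225\right) = 2700$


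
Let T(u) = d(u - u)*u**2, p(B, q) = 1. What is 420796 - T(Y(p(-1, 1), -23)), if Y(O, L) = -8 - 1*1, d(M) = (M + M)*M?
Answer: 420796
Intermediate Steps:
d(M) = 2*M**2 (d(M) = (2*M)*M = 2*M**2)
Y(O, L) = -9 (Y(O, L) = -8 - 1 = -9)
T(u) = 0 (T(u) = (2*(u - u)**2)*u**2 = (2*0**2)*u**2 = (2*0)*u**2 = 0*u**2 = 0)
420796 - T(Y(p(-1, 1), -23)) = 420796 - 1*0 = 420796 + 0 = 420796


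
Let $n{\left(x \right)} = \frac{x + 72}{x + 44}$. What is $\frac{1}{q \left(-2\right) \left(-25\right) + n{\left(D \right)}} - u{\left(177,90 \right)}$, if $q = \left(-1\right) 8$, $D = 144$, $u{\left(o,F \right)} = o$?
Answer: $- \frac{3318089}{18746} \approx -177.0$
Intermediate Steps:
$q = -8$
$n{\left(x \right)} = \frac{72 + x}{44 + x}$
$\frac{1}{q \left(-2\right) \left(-25\right) + n{\left(D \right)}} - u{\left(177,90 \right)} = \frac{1}{\left(-8\right) \left(-2\right) \left(-25\right) + \frac{72 + 144}{44 + 144}} - 177 = \frac{1}{16 \left(-25\right) + \frac{1}{188} \cdot 216} - 177 = \frac{1}{-400 + \frac{1}{188} \cdot 216} - 177 = \frac{1}{-400 + \frac{54}{47}} - 177 = \frac{1}{- \frac{18746}{47}} - 177 = - \frac{47}{18746} - 177 = - \frac{3318089}{18746}$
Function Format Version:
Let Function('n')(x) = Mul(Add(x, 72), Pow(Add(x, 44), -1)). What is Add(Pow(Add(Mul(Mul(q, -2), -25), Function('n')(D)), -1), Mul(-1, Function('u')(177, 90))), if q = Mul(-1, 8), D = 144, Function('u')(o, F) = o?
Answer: Rational(-3318089, 18746) ≈ -177.00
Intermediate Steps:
q = -8
Function('n')(x) = Mul(Pow(Add(44, x), -1), Add(72, x)) (Function('n')(x) = Mul(Add(72, x), Pow(Add(44, x), -1)) = Mul(Pow(Add(44, x), -1), Add(72, x)))
Add(Pow(Add(Mul(Mul(q, -2), -25), Function('n')(D)), -1), Mul(-1, Function('u')(177, 90))) = Add(Pow(Add(Mul(Mul(-8, -2), -25), Mul(Pow(Add(44, 144), -1), Add(72, 144))), -1), Mul(-1, 177)) = Add(Pow(Add(Mul(16, -25), Mul(Pow(188, -1), 216)), -1), -177) = Add(Pow(Add(-400, Mul(Rational(1, 188), 216)), -1), -177) = Add(Pow(Add(-400, Rational(54, 47)), -1), -177) = Add(Pow(Rational(-18746, 47), -1), -177) = Add(Rational(-47, 18746), -177) = Rational(-3318089, 18746)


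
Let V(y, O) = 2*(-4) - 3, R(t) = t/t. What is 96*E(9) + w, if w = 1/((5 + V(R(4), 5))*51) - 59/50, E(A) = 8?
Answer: 2933074/3825 ≈ 766.82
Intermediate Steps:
R(t) = 1
V(y, O) = -11 (V(y, O) = -8 - 3 = -11)
w = -4526/3825 (w = 1/((5 - 11)*51) - 59/50 = (1/51)/(-6) - 59*1/50 = -1/6*1/51 - 59/50 = -1/306 - 59/50 = -4526/3825 ≈ -1.1833)
96*E(9) + w = 96*8 - 4526/3825 = 768 - 4526/3825 = 2933074/3825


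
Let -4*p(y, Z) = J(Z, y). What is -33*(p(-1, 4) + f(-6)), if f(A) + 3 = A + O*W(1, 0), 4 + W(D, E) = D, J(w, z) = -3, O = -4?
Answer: -495/4 ≈ -123.75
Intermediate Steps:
W(D, E) = -4 + D
p(y, Z) = ¾ (p(y, Z) = -¼*(-3) = ¾)
f(A) = 9 + A (f(A) = -3 + (A - 4*(-4 + 1)) = -3 + (A - 4*(-3)) = -3 + (A + 12) = -3 + (12 + A) = 9 + A)
-33*(p(-1, 4) + f(-6)) = -33*(¾ + (9 - 6)) = -33*(¾ + 3) = -33*15/4 = -495/4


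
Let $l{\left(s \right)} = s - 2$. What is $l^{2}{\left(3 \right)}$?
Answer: $1$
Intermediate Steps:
$l{\left(s \right)} = -2 + s$
$l^{2}{\left(3 \right)} = \left(-2 + 3\right)^{2} = 1^{2} = 1$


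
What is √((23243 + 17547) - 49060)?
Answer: I*√8270 ≈ 90.94*I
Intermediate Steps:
√((23243 + 17547) - 49060) = √(40790 - 49060) = √(-8270) = I*√8270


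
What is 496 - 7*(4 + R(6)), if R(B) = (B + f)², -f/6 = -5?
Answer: -8604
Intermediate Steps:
f = 30 (f = -6*(-5) = 30)
R(B) = (30 + B)² (R(B) = (B + 30)² = (30 + B)²)
496 - 7*(4 + R(6)) = 496 - 7*(4 + (30 + 6)²) = 496 - 7*(4 + 36²) = 496 - 7*(4 + 1296) = 496 - 7*1300 = 496 - 9100 = -8604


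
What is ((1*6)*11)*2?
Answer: 132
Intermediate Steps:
((1*6)*11)*2 = (6*11)*2 = 66*2 = 132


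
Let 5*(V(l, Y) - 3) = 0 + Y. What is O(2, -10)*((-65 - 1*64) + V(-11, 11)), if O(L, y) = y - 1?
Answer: 6809/5 ≈ 1361.8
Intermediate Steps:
O(L, y) = -1 + y
V(l, Y) = 3 + Y/5 (V(l, Y) = 3 + (0 + Y)/5 = 3 + Y/5)
O(2, -10)*((-65 - 1*64) + V(-11, 11)) = (-1 - 10)*((-65 - 1*64) + (3 + (⅕)*11)) = -11*((-65 - 64) + (3 + 11/5)) = -11*(-129 + 26/5) = -11*(-619/5) = 6809/5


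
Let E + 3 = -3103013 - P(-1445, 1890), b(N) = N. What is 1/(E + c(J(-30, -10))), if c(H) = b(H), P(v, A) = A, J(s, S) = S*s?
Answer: -1/3104606 ≈ -3.2210e-7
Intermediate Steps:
c(H) = H
E = -3104906 (E = -3 + (-3103013 - 1*1890) = -3 + (-3103013 - 1890) = -3 - 3104903 = -3104906)
1/(E + c(J(-30, -10))) = 1/(-3104906 - 10*(-30)) = 1/(-3104906 + 300) = 1/(-3104606) = -1/3104606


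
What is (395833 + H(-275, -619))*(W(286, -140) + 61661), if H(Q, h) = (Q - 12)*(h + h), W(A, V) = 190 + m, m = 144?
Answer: 46566862305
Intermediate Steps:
W(A, V) = 334 (W(A, V) = 190 + 144 = 334)
H(Q, h) = 2*h*(-12 + Q) (H(Q, h) = (-12 + Q)*(2*h) = 2*h*(-12 + Q))
(395833 + H(-275, -619))*(W(286, -140) + 61661) = (395833 + 2*(-619)*(-12 - 275))*(334 + 61661) = (395833 + 2*(-619)*(-287))*61995 = (395833 + 355306)*61995 = 751139*61995 = 46566862305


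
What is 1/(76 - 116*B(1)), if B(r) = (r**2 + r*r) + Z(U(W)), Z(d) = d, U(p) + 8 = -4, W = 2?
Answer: 1/1236 ≈ 0.00080906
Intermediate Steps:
U(p) = -12 (U(p) = -8 - 4 = -12)
B(r) = -12 + 2*r**2 (B(r) = (r**2 + r*r) - 12 = (r**2 + r**2) - 12 = 2*r**2 - 12 = -12 + 2*r**2)
1/(76 - 116*B(1)) = 1/(76 - 116*(-12 + 2*1**2)) = 1/(76 - 116*(-12 + 2*1)) = 1/(76 - 116*(-12 + 2)) = 1/(76 - 116*(-10)) = 1/(76 + 1160) = 1/1236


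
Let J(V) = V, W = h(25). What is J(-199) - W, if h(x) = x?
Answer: -224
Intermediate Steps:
W = 25
J(-199) - W = -199 - 1*25 = -199 - 25 = -224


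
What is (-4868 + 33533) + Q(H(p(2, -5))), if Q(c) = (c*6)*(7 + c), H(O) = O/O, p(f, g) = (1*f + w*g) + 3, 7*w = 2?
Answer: 28713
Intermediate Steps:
w = 2/7 (w = (⅐)*2 = 2/7 ≈ 0.28571)
p(f, g) = 3 + f + 2*g/7 (p(f, g) = (1*f + 2*g/7) + 3 = (f + 2*g/7) + 3 = 3 + f + 2*g/7)
H(O) = 1
Q(c) = 6*c*(7 + c) (Q(c) = (6*c)*(7 + c) = 6*c*(7 + c))
(-4868 + 33533) + Q(H(p(2, -5))) = (-4868 + 33533) + 6*1*(7 + 1) = 28665 + 6*1*8 = 28665 + 48 = 28713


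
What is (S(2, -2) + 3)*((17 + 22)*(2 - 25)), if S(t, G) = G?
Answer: -897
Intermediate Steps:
(S(2, -2) + 3)*((17 + 22)*(2 - 25)) = (-2 + 3)*((17 + 22)*(2 - 25)) = 1*(39*(-23)) = 1*(-897) = -897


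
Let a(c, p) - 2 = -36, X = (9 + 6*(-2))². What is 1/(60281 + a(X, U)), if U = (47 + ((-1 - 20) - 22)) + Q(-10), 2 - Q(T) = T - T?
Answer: 1/60247 ≈ 1.6598e-5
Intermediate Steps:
Q(T) = 2 (Q(T) = 2 - (T - T) = 2 - 1*0 = 2 + 0 = 2)
X = 9 (X = (9 - 12)² = (-3)² = 9)
U = 6 (U = (47 + ((-1 - 20) - 22)) + 2 = (47 + (-21 - 22)) + 2 = (47 - 43) + 2 = 4 + 2 = 6)
a(c, p) = -34 (a(c, p) = 2 - 36 = -34)
1/(60281 + a(X, U)) = 1/(60281 - 34) = 1/60247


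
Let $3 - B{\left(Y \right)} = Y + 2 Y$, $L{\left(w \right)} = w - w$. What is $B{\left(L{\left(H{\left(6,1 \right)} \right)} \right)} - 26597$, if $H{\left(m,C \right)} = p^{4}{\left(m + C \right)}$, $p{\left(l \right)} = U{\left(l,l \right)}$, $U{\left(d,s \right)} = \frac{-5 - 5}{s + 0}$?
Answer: $-26594$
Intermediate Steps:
$U{\left(d,s \right)} = - \frac{10}{s}$
$p{\left(l \right)} = - \frac{10}{l}$
$H{\left(m,C \right)} = \frac{10000}{\left(C + m\right)^{4}}$ ($H{\left(m,C \right)} = \left(- \frac{10}{m + C}\right)^{4} = \left(- \frac{10}{C + m}\right)^{4} = \frac{10000}{\left(C + m\right)^{4}}$)
$L{\left(w \right)} = 0$
$B{\left(Y \right)} = 3 - 3 Y$ ($B{\left(Y \right)} = 3 - \left(Y + 2 Y\right) = 3 - 3 Y$)
$B{\left(L{\left(H{\left(6,1 \right)} \right)} \right)} - 26597 = \left(3 - 0\right) - 26597 = \left(3 + 0\right) - 26597 = 3 - 26597 = -26594$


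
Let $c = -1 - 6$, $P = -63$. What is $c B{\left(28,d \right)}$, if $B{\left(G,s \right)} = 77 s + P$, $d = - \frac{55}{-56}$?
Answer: $- \frac{707}{8} \approx -88.375$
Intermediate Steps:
$d = \frac{55}{56}$ ($d = \left(-55\right) \left(- \frac{1}{56}\right) = \frac{55}{56} \approx 0.98214$)
$B{\left(G,s \right)} = -63 + 77 s$ ($B{\left(G,s \right)} = 77 s - 63 = -63 + 77 s$)
$c = -7$
$c B{\left(28,d \right)} = - 7 \left(-63 + 77 \cdot \frac{55}{56}\right) = - 7 \left(-63 + \frac{605}{8}\right) = \left(-7\right) \frac{101}{8} = - \frac{707}{8}$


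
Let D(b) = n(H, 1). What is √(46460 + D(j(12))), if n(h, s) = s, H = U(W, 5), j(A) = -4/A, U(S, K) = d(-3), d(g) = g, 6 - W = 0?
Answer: √46461 ≈ 215.55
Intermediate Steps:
W = 6 (W = 6 - 1*0 = 6 + 0 = 6)
U(S, K) = -3
H = -3
D(b) = 1
√(46460 + D(j(12))) = √(46460 + 1) = √46461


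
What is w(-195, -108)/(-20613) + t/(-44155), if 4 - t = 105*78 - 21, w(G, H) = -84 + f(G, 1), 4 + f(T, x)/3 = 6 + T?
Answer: 13171994/60677801 ≈ 0.21708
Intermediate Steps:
f(T, x) = 6 + 3*T (f(T, x) = -12 + 3*(6 + T) = -12 + (18 + 3*T) = 6 + 3*T)
w(G, H) = -78 + 3*G (w(G, H) = -84 + (6 + 3*G) = -78 + 3*G)
t = -8165 (t = 4 - (105*78 - 21) = 4 - (8190 - 21) = 4 - 1*8169 = 4 - 8169 = -8165)
w(-195, -108)/(-20613) + t/(-44155) = (-78 + 3*(-195))/(-20613) - 8165/(-44155) = (-78 - 585)*(-1/20613) - 8165*(-1/44155) = -663*(-1/20613) + 1633/8831 = 221/6871 + 1633/8831 = 13171994/60677801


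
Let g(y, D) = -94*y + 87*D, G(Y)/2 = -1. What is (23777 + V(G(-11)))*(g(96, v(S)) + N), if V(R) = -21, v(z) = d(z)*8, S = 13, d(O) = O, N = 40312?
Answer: 958222016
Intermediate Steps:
G(Y) = -2 (G(Y) = 2*(-1) = -2)
v(z) = 8*z (v(z) = z*8 = 8*z)
(23777 + V(G(-11)))*(g(96, v(S)) + N) = (23777 - 21)*((-94*96 + 87*(8*13)) + 40312) = 23756*((-9024 + 87*104) + 40312) = 23756*((-9024 + 9048) + 40312) = 23756*(24 + 40312) = 23756*40336 = 958222016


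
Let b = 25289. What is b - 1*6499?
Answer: 18790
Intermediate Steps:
b - 1*6499 = 25289 - 1*6499 = 25289 - 6499 = 18790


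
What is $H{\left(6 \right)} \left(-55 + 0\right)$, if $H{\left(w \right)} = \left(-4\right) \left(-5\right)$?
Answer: $-1100$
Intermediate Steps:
$H{\left(w \right)} = 20$
$H{\left(6 \right)} \left(-55 + 0\right) = 20 \left(-55 + 0\right) = 20 \left(-55\right) = -1100$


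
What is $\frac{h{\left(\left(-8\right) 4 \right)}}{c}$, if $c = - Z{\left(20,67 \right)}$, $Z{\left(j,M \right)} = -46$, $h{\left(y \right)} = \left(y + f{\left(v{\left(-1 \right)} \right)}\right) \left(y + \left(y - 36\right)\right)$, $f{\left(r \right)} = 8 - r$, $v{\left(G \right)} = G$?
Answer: $50$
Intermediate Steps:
$h{\left(y \right)} = \left(-36 + 2 y\right) \left(9 + y\right)$ ($h{\left(y \right)} = \left(y + \left(8 - -1\right)\right) \left(y + \left(y - 36\right)\right) = \left(y + \left(8 + 1\right)\right) \left(y + \left(y - 36\right)\right) = \left(y + 9\right) \left(y + \left(-36 + y\right)\right) = \left(9 + y\right) \left(-36 + 2 y\right) = \left(-36 + 2 y\right) \left(9 + y\right)$)
$c = 46$ ($c = \left(-1\right) \left(-46\right) = 46$)
$\frac{h{\left(\left(-8\right) 4 \right)}}{c} = \frac{-324 - 18 \left(\left(-8\right) 4\right) + 2 \left(\left(-8\right) 4\right)^{2}}{46} = \left(-324 - -576 + 2 \left(-32\right)^{2}\right) \frac{1}{46} = \left(-324 + 576 + 2 \cdot 1024\right) \frac{1}{46} = \left(-324 + 576 + 2048\right) \frac{1}{46} = 2300 \cdot \frac{1}{46} = 50$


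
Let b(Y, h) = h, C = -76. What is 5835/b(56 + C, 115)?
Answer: 1167/23 ≈ 50.739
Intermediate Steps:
5835/b(56 + C, 115) = 5835/115 = 5835*(1/115) = 1167/23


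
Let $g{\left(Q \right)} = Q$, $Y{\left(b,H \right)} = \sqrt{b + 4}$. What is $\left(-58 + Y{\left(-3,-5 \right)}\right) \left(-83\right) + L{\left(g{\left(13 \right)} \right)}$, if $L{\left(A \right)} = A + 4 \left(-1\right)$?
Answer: $4740$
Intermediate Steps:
$Y{\left(b,H \right)} = \sqrt{4 + b}$
$L{\left(A \right)} = -4 + A$ ($L{\left(A \right)} = A - 4 = -4 + A$)
$\left(-58 + Y{\left(-3,-5 \right)}\right) \left(-83\right) + L{\left(g{\left(13 \right)} \right)} = \left(-58 + \sqrt{4 - 3}\right) \left(-83\right) + \left(-4 + 13\right) = \left(-58 + \sqrt{1}\right) \left(-83\right) + 9 = \left(-58 + 1\right) \left(-83\right) + 9 = \left(-57\right) \left(-83\right) + 9 = 4731 + 9 = 4740$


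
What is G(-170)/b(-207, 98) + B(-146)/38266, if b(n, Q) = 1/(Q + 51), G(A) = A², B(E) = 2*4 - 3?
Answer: 164777222605/38266 ≈ 4.3061e+6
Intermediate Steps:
B(E) = 5 (B(E) = 8 - 3 = 5)
b(n, Q) = 1/(51 + Q)
G(-170)/b(-207, 98) + B(-146)/38266 = (-170)²/(1/(51 + 98)) + 5/38266 = 28900/(1/149) + 5*(1/38266) = 28900/(1/149) + 5/38266 = 28900*149 + 5/38266 = 4306100 + 5/38266 = 164777222605/38266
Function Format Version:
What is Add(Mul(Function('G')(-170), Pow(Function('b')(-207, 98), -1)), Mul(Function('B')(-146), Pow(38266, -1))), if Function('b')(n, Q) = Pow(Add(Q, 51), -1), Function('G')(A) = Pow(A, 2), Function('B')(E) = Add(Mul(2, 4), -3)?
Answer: Rational(164777222605, 38266) ≈ 4.3061e+6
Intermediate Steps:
Function('B')(E) = 5 (Function('B')(E) = Add(8, -3) = 5)
Function('b')(n, Q) = Pow(Add(51, Q), -1)
Add(Mul(Function('G')(-170), Pow(Function('b')(-207, 98), -1)), Mul(Function('B')(-146), Pow(38266, -1))) = Add(Mul(Pow(-170, 2), Pow(Pow(Add(51, 98), -1), -1)), Mul(5, Pow(38266, -1))) = Add(Mul(28900, Pow(Pow(149, -1), -1)), Mul(5, Rational(1, 38266))) = Add(Mul(28900, Pow(Rational(1, 149), -1)), Rational(5, 38266)) = Add(Mul(28900, 149), Rational(5, 38266)) = Add(4306100, Rational(5, 38266)) = Rational(164777222605, 38266)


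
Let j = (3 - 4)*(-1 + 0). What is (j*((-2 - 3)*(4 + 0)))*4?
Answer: -80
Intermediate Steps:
j = 1 (j = -1*(-1) = 1)
(j*((-2 - 3)*(4 + 0)))*4 = (1*((-2 - 3)*(4 + 0)))*4 = (1*(-5*4))*4 = (1*(-20))*4 = -20*4 = -80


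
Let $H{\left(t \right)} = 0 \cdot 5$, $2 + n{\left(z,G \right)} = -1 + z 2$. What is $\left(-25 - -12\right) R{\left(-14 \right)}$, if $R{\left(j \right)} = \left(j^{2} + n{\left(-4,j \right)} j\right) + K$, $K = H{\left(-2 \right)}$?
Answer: $-4550$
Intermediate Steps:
$n{\left(z,G \right)} = -3 + 2 z$ ($n{\left(z,G \right)} = -2 + \left(-1 + z 2\right) = -2 + \left(-1 + 2 z\right) = -3 + 2 z$)
$H{\left(t \right)} = 0$
$K = 0$
$R{\left(j \right)} = j^{2} - 11 j$ ($R{\left(j \right)} = \left(j^{2} + \left(-3 + 2 \left(-4\right)\right) j\right) + 0 = \left(j^{2} + \left(-3 - 8\right) j\right) + 0 = \left(j^{2} - 11 j\right) + 0 = j^{2} - 11 j$)
$\left(-25 - -12\right) R{\left(-14 \right)} = \left(-25 - -12\right) \left(- 14 \left(-11 - 14\right)\right) = \left(-25 + 12\right) \left(\left(-14\right) \left(-25\right)\right) = \left(-13\right) 350 = -4550$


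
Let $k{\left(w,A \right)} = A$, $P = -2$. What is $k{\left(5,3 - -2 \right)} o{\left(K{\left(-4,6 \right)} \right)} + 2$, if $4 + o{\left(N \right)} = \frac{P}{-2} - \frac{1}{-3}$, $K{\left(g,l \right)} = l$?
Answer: $- \frac{34}{3} \approx -11.333$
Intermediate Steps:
$o{\left(N \right)} = - \frac{8}{3}$ ($o{\left(N \right)} = -4 - \left(- \frac{1}{3} - 1\right) = -4 - - \frac{4}{3} = -4 + \left(1 + \frac{1}{3}\right) = -4 + \frac{4}{3} = - \frac{8}{3}$)
$k{\left(5,3 - -2 \right)} o{\left(K{\left(-4,6 \right)} \right)} + 2 = \left(3 - -2\right) \left(- \frac{8}{3}\right) + 2 = \left(3 + 2\right) \left(- \frac{8}{3}\right) + 2 = 5 \left(- \frac{8}{3}\right) + 2 = - \frac{40}{3} + 2 = - \frac{34}{3}$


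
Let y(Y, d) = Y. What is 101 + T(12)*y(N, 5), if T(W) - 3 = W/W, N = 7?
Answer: 129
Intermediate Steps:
T(W) = 4 (T(W) = 3 + W/W = 3 + 1 = 4)
101 + T(12)*y(N, 5) = 101 + 4*7 = 101 + 28 = 129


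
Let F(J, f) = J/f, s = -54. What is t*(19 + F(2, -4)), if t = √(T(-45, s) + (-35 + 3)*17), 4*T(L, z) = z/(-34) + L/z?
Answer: 37*I*√22613910/408 ≈ 431.25*I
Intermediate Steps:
T(L, z) = -z/136 + L/(4*z) (T(L, z) = (z/(-34) + L/z)/4 = (z*(-1/34) + L/z)/4 = (-z/34 + L/z)/4 = -z/136 + L/(4*z))
t = I*√22613910/204 (t = √((-1/136*(-54) + (¼)*(-45)/(-54)) + (-35 + 3)*17) = √((27/68 + (¼)*(-45)*(-1/54)) - 32*17) = √((27/68 + 5/24) - 544) = √(247/408 - 544) = √(-221705/408) = I*√22613910/204 ≈ 23.311*I)
t*(19 + F(2, -4)) = (I*√22613910/204)*(19 + 2/(-4)) = (I*√22613910/204)*(19 + 2*(-¼)) = (I*√22613910/204)*(19 - ½) = (I*√22613910/204)*(37/2) = 37*I*√22613910/408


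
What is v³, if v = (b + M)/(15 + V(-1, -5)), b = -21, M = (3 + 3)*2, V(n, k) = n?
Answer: -729/2744 ≈ -0.26567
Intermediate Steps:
M = 12 (M = 6*2 = 12)
v = -9/14 (v = (-21 + 12)/(15 - 1) = -9/14 ≈ -0.64286)
v³ = (-9/14)³ = -729/2744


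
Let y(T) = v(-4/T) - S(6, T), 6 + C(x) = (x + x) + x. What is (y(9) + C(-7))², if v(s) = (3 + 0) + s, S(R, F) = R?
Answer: 75076/81 ≈ 926.86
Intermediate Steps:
C(x) = -6 + 3*x (C(x) = -6 + ((x + x) + x) = -6 + (2*x + x) = -6 + 3*x)
v(s) = 3 + s
y(T) = -3 - 4/T (y(T) = (3 - 4/T) - 1*6 = (3 - 4/T) - 6 = -3 - 4/T)
(y(9) + C(-7))² = ((-3 - 4/9) + (-6 + 3*(-7)))² = ((-3 - 4*⅑) + (-6 - 21))² = ((-3 - 4/9) - 27)² = (-31/9 - 27)² = (-274/9)² = 75076/81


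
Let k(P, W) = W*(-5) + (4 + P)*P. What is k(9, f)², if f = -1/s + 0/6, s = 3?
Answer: 126736/9 ≈ 14082.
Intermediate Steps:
f = -⅓ (f = -1/3 + 0/6 = -1*⅓ + 0*(⅙) = -⅓ + 0 = -⅓ ≈ -0.33333)
k(P, W) = -5*W + P*(4 + P)
k(9, f)² = (9² - 5*(-⅓) + 4*9)² = (81 + 5/3 + 36)² = (356/3)² = 126736/9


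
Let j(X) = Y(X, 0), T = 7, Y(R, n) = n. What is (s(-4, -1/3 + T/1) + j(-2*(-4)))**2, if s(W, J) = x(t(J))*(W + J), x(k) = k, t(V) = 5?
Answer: 1600/9 ≈ 177.78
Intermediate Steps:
s(W, J) = 5*J + 5*W (s(W, J) = 5*(W + J) = 5*(J + W) = 5*J + 5*W)
j(X) = 0
(s(-4, -1/3 + T/1) + j(-2*(-4)))**2 = ((5*(-1/3 + 7/1) + 5*(-4)) + 0)**2 = ((5*(-1*1/3 + 7*1) - 20) + 0)**2 = ((5*(-1/3 + 7) - 20) + 0)**2 = ((5*(20/3) - 20) + 0)**2 = ((100/3 - 20) + 0)**2 = (40/3 + 0)**2 = (40/3)**2 = 1600/9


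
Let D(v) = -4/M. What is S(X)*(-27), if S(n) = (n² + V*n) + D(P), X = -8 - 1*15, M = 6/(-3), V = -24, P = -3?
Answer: -29241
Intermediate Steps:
M = -2 (M = 6*(-⅓) = -2)
X = -23 (X = -8 - 15 = -23)
D(v) = 2 (D(v) = -4/(-2) = -4*(-½) = 2)
S(n) = 2 + n² - 24*n (S(n) = (n² - 24*n) + 2 = 2 + n² - 24*n)
S(X)*(-27) = (2 + (-23)² - 24*(-23))*(-27) = (2 + 529 + 552)*(-27) = 1083*(-27) = -29241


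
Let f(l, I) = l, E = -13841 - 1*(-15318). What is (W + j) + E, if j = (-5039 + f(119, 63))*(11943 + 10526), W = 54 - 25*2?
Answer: -110545999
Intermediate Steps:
E = 1477 (E = -13841 + 15318 = 1477)
W = 4 (W = 54 - 50 = 4)
j = -110547480 (j = (-5039 + 119)*(11943 + 10526) = -4920*22469 = -110547480)
(W + j) + E = (4 - 110547480) + 1477 = -110547476 + 1477 = -110545999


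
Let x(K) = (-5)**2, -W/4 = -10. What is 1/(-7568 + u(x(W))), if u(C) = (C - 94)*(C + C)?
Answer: -1/11018 ≈ -9.0761e-5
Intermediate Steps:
W = 40 (W = -4*(-10) = 40)
x(K) = 25
u(C) = 2*C*(-94 + C) (u(C) = (-94 + C)*(2*C) = 2*C*(-94 + C))
1/(-7568 + u(x(W))) = 1/(-7568 + 2*25*(-94 + 25)) = 1/(-7568 + 2*25*(-69)) = 1/(-7568 - 3450) = 1/(-11018) = -1/11018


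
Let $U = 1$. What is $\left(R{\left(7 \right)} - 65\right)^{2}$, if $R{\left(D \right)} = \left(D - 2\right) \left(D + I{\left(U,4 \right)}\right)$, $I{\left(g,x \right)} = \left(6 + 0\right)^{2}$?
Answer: $22500$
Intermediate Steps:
$I{\left(g,x \right)} = 36$ ($I{\left(g,x \right)} = 6^{2} = 36$)
$R{\left(D \right)} = \left(-2 + D\right) \left(36 + D\right)$ ($R{\left(D \right)} = \left(D - 2\right) \left(D + 36\right) = \left(-2 + D\right) \left(36 + D\right)$)
$\left(R{\left(7 \right)} - 65\right)^{2} = \left(\left(-72 + 7^{2} + 34 \cdot 7\right) - 65\right)^{2} = \left(\left(-72 + 49 + 238\right) - 65\right)^{2} = \left(215 - 65\right)^{2} = 150^{2} = 22500$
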